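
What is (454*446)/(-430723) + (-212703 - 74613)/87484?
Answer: -35366929931/9420342733 ≈ -3.7543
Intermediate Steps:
(454*446)/(-430723) + (-212703 - 74613)/87484 = 202484*(-1/430723) - 287316*1/87484 = -202484/430723 - 71829/21871 = -35366929931/9420342733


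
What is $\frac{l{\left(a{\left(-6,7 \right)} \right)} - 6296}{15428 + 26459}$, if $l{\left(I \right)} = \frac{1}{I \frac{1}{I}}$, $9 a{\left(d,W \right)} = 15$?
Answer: $- \frac{6295}{41887} \approx -0.15029$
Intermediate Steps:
$a{\left(d,W \right)} = \frac{5}{3}$ ($a{\left(d,W \right)} = \frac{1}{9} \cdot 15 = \frac{5}{3}$)
$l{\left(I \right)} = 1$ ($l{\left(I \right)} = 1^{-1} = 1$)
$\frac{l{\left(a{\left(-6,7 \right)} \right)} - 6296}{15428 + 26459} = \frac{1 - 6296}{15428 + 26459} = - \frac{6295}{41887}$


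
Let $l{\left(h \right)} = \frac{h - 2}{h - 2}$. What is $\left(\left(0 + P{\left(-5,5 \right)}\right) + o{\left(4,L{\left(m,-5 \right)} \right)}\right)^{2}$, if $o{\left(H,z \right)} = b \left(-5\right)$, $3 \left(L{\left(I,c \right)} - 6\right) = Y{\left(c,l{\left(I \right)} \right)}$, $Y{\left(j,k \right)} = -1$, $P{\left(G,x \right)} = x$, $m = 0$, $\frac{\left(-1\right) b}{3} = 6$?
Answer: $9025$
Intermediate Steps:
$b = -18$ ($b = \left(-3\right) 6 = -18$)
$l{\left(h \right)} = 1$ ($l{\left(h \right)} = \frac{-2 + h}{-2 + h} = 1$)
$L{\left(I,c \right)} = \frac{17}{3}$ ($L{\left(I,c \right)} = 6 + \frac{1}{3} \left(-1\right) = 6 - \frac{1}{3} = \frac{17}{3}$)
$o{\left(H,z \right)} = 90$ ($o{\left(H,z \right)} = \left(-18\right) \left(-5\right) = 90$)
$\left(\left(0 + P{\left(-5,5 \right)}\right) + o{\left(4,L{\left(m,-5 \right)} \right)}\right)^{2} = \left(\left(0 + 5\right) + 90\right)^{2} = \left(5 + 90\right)^{2} = 95^{2} = 9025$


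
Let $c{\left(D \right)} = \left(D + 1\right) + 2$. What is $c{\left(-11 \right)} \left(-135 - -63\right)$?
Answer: $576$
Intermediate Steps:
$c{\left(D \right)} = 3 + D$ ($c{\left(D \right)} = \left(1 + D\right) + 2 = 3 + D$)
$c{\left(-11 \right)} \left(-135 - -63\right) = \left(3 - 11\right) \left(-135 - -63\right) = - 8 \left(-135 + 63\right) = \left(-8\right) \left(-72\right) = 576$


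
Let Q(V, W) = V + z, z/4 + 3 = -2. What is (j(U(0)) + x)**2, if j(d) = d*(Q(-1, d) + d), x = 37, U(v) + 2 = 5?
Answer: 289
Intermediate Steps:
z = -20 (z = -12 + 4*(-2) = -12 - 8 = -20)
U(v) = 3 (U(v) = -2 + 5 = 3)
Q(V, W) = -20 + V (Q(V, W) = V - 20 = -20 + V)
j(d) = d*(-21 + d) (j(d) = d*((-20 - 1) + d) = d*(-21 + d))
(j(U(0)) + x)**2 = (3*(-21 + 3) + 37)**2 = (3*(-18) + 37)**2 = (-54 + 37)**2 = (-17)**2 = 289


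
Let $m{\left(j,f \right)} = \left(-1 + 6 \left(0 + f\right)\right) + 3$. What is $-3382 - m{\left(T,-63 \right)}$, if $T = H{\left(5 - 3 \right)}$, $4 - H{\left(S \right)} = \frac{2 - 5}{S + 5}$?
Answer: $-3006$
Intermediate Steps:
$H{\left(S \right)} = 4 + \frac{3}{5 + S}$ ($H{\left(S \right)} = 4 - \frac{2 - 5}{S + 5} = 4 - - \frac{3}{5 + S} = 4 + \frac{3}{5 + S}$)
$T = \frac{31}{7}$ ($T = \frac{23 + 4 \left(5 - 3\right)}{5 + \left(5 - 3\right)} = \frac{23 + 4 \cdot 2}{5 + 2} = \frac{23 + 8}{7} = \frac{1}{7} \cdot 31 = \frac{31}{7} \approx 4.4286$)
$m{\left(j,f \right)} = 2 + 6 f$ ($m{\left(j,f \right)} = \left(-1 + 6 f\right) + 3 = 2 + 6 f$)
$-3382 - m{\left(T,-63 \right)} = -3382 - \left(2 + 6 \left(-63\right)\right) = -3382 - \left(2 - 378\right) = -3382 - -376 = -3382 + 376 = -3006$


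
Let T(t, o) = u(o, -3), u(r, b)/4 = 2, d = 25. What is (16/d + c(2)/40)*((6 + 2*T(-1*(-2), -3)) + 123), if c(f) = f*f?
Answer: 1073/10 ≈ 107.30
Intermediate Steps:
u(r, b) = 8 (u(r, b) = 4*2 = 8)
T(t, o) = 8
c(f) = f²
(16/d + c(2)/40)*((6 + 2*T(-1*(-2), -3)) + 123) = (16/25 + 2²/40)*((6 + 2*8) + 123) = (16*(1/25) + 4*(1/40))*((6 + 16) + 123) = (16/25 + ⅒)*(22 + 123) = (37/50)*145 = 1073/10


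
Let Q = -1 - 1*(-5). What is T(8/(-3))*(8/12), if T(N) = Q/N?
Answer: -1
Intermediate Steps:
Q = 4 (Q = -1 + 5 = 4)
T(N) = 4/N
T(8/(-3))*(8/12) = (4/((8/(-3))))*(8/12) = (4/((8*(-1/3))))*(8*(1/12)) = (4/(-8/3))*(2/3) = (4*(-3/8))*(2/3) = -3/2*2/3 = -1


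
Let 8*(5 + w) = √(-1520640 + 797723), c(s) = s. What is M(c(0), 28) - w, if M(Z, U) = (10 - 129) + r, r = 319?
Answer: 205 - I*√722917/8 ≈ 205.0 - 106.28*I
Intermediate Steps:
M(Z, U) = 200 (M(Z, U) = (10 - 129) + 319 = -119 + 319 = 200)
w = -5 + I*√722917/8 (w = -5 + √(-1520640 + 797723)/8 = -5 + √(-722917)/8 = -5 + (I*√722917)/8 = -5 + I*√722917/8 ≈ -5.0 + 106.28*I)
M(c(0), 28) - w = 200 - (-5 + I*√722917/8) = 200 + (5 - I*√722917/8) = 205 - I*√722917/8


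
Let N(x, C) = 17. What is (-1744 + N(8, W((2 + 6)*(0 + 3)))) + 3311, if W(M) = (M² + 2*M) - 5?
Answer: 1584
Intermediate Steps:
W(M) = -5 + M² + 2*M
(-1744 + N(8, W((2 + 6)*(0 + 3)))) + 3311 = (-1744 + 17) + 3311 = -1727 + 3311 = 1584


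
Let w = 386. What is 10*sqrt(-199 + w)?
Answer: 10*sqrt(187) ≈ 136.75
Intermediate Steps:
10*sqrt(-199 + w) = 10*sqrt(-199 + 386) = 10*sqrt(187)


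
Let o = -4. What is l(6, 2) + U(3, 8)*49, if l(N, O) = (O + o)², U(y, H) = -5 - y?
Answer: -388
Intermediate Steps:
l(N, O) = (-4 + O)² (l(N, O) = (O - 4)² = (-4 + O)²)
l(6, 2) + U(3, 8)*49 = (-4 + 2)² + (-5 - 1*3)*49 = (-2)² + (-5 - 3)*49 = 4 - 8*49 = 4 - 392 = -388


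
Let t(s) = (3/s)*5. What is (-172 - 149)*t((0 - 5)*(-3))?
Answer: -321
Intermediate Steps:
t(s) = 15/s
(-172 - 149)*t((0 - 5)*(-3)) = (-172 - 149)*(15/(((0 - 5)*(-3)))) = -4815/((-5*(-3))) = -4815/15 = -321*1 = -321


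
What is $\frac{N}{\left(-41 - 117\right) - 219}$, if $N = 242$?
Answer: $- \frac{242}{377} \approx -0.64191$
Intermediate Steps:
$\frac{N}{\left(-41 - 117\right) - 219} = \frac{1}{\left(-41 - 117\right) - 219} \cdot 242 = \frac{1}{-158 - 219} \cdot 242 = \frac{1}{-377} \cdot 242 = \left(- \frac{1}{377}\right) 242 = - \frac{242}{377}$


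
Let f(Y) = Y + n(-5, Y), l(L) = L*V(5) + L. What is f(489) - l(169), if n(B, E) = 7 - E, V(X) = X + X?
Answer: -1852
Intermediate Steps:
V(X) = 2*X
l(L) = 11*L (l(L) = L*(2*5) + L = L*10 + L = 10*L + L = 11*L)
f(Y) = 7 (f(Y) = Y + (7 - Y) = 7)
f(489) - l(169) = 7 - 11*169 = 7 - 1*1859 = 7 - 1859 = -1852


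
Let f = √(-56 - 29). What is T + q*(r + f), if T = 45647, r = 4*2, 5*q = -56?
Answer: 227787/5 - 56*I*√85/5 ≈ 45557.0 - 103.26*I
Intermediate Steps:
q = -56/5 (q = (⅕)*(-56) = -56/5 ≈ -11.200)
f = I*√85 (f = √(-85) = I*√85 ≈ 9.2195*I)
r = 8
T + q*(r + f) = 45647 - 56*(8 + I*√85)/5 = 45647 + (-448/5 - 56*I*√85/5) = 227787/5 - 56*I*√85/5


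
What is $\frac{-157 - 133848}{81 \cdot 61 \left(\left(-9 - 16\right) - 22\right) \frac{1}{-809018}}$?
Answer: $- \frac{108412457090}{232227} \approx -4.6684 \cdot 10^{5}$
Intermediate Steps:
$\frac{-157 - 133848}{81 \cdot 61 \left(\left(-9 - 16\right) - 22\right) \frac{1}{-809018}} = \frac{-157 - 133848}{4941 \left(-25 - 22\right) \left(- \frac{1}{809018}\right)} = - \frac{134005}{4941 \left(-47\right) \left(- \frac{1}{809018}\right)} = - \frac{134005}{\left(-232227\right) \left(- \frac{1}{809018}\right)} = - \frac{134005}{\frac{232227}{809018}} = \left(-134005\right) \frac{809018}{232227} = - \frac{108412457090}{232227}$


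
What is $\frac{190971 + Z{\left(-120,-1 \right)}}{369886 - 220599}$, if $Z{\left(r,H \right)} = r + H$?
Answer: $\frac{190850}{149287} \approx 1.2784$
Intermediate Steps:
$Z{\left(r,H \right)} = H + r$
$\frac{190971 + Z{\left(-120,-1 \right)}}{369886 - 220599} = \frac{190971 - 121}{369886 - 220599} = \frac{190971 - 121}{149287} = 190850 \cdot \frac{1}{149287} = \frac{190850}{149287}$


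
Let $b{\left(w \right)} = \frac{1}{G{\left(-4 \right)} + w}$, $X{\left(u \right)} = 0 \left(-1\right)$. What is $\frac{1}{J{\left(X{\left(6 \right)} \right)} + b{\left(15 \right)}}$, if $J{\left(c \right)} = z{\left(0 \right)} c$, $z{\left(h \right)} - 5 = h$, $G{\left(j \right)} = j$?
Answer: $11$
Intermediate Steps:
$z{\left(h \right)} = 5 + h$
$X{\left(u \right)} = 0$
$b{\left(w \right)} = \frac{1}{-4 + w}$
$J{\left(c \right)} = 5 c$ ($J{\left(c \right)} = \left(5 + 0\right) c = 5 c$)
$\frac{1}{J{\left(X{\left(6 \right)} \right)} + b{\left(15 \right)}} = \frac{1}{5 \cdot 0 + \frac{1}{-4 + 15}} = \frac{1}{0 + \frac{1}{11}} = \frac{1}{\frac{1}{11}} = 11$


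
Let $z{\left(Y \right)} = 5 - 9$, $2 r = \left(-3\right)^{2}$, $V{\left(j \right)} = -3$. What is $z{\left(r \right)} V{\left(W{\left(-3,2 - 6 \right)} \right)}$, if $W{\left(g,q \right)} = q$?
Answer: $12$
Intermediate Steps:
$r = \frac{9}{2}$ ($r = \frac{\left(-3\right)^{2}}{2} = \frac{1}{2} \cdot 9 = \frac{9}{2} \approx 4.5$)
$z{\left(Y \right)} = -4$ ($z{\left(Y \right)} = 5 - 9 = -4$)
$z{\left(r \right)} V{\left(W{\left(-3,2 - 6 \right)} \right)} = \left(-4\right) \left(-3\right) = 12$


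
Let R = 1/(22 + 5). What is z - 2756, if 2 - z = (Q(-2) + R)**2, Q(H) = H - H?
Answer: -2007667/729 ≈ -2754.0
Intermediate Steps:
Q(H) = 0
R = 1/27 ≈ 0.037037
z = 1457/729 (z = 2 - (0 + 1/27)**2 = 2 - (1/27)**2 = 2 - 1*1/729 = 2 - 1/729 = 1457/729 ≈ 1.9986)
z - 2756 = 1457/729 - 2756 = -2007667/729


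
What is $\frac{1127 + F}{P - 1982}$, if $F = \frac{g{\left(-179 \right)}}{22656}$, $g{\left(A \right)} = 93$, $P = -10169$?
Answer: $- \frac{8511135}{91764352} \approx -0.09275$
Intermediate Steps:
$F = \frac{31}{7552}$ ($F = \frac{93}{22656} = 93 \cdot \frac{1}{22656} = \frac{31}{7552} \approx 0.0041049$)
$\frac{1127 + F}{P - 1982} = \frac{1127 + \frac{31}{7552}}{-10169 - 1982} = \frac{8511135}{7552 \left(-12151\right)} = \frac{8511135}{7552} \left(- \frac{1}{12151}\right) = - \frac{8511135}{91764352}$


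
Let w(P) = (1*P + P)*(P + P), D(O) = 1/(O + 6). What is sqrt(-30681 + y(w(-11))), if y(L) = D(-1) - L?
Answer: 4*I*sqrt(48695)/5 ≈ 176.54*I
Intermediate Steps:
D(O) = 1/(6 + O)
w(P) = 4*P**2 (w(P) = (P + P)*(2*P) = (2*P)*(2*P) = 4*P**2)
y(L) = 1/5 - L (y(L) = 1/(6 - 1) - L = 1/5 - L)
sqrt(-30681 + y(w(-11))) = sqrt(-30681 + (1/5 - 4*(-11)**2)) = sqrt(-30681 + (1/5 - 4*121)) = sqrt(-30681 + (1/5 - 1*484)) = sqrt(-30681 + (1/5 - 484)) = sqrt(-30681 - 2419/5) = sqrt(-155824/5) = 4*I*sqrt(48695)/5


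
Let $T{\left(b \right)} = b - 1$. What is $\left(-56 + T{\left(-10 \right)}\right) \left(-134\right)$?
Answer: $8978$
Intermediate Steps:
$T{\left(b \right)} = -1 + b$
$\left(-56 + T{\left(-10 \right)}\right) \left(-134\right) = \left(-56 - 11\right) \left(-134\right) = \left(-67\right) \left(-134\right) = 8978$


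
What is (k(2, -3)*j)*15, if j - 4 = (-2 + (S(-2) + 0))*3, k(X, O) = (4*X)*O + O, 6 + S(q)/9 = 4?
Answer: 22680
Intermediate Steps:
S(q) = -18 (S(q) = -54 + 9*4 = -54 + 36 = -18)
k(X, O) = O + 4*O*X (k(X, O) = 4*O*X + O = O + 4*O*X)
j = -56 (j = 4 + (-2 + (-18 + 0))*3 = 4 + (-2 - 18)*3 = 4 - 20*3 = 4 - 60 = -56)
(k(2, -3)*j)*15 = (-3*(1 + 4*2)*(-56))*15 = (-3*(1 + 8)*(-56))*15 = (-3*9*(-56))*15 = -27*(-56)*15 = 1512*15 = 22680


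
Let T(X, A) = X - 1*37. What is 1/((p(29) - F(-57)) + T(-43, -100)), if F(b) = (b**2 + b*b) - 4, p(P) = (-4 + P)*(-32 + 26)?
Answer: -1/6724 ≈ -0.00014872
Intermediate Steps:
p(P) = 24 - 6*P (p(P) = (-4 + P)*(-6) = 24 - 6*P)
T(X, A) = -37 + X (T(X, A) = X - 37 = -37 + X)
F(b) = -4 + 2*b**2 (F(b) = (b**2 + b**2) - 4 = 2*b**2 - 4 = -4 + 2*b**2)
1/((p(29) - F(-57)) + T(-43, -100)) = 1/(((24 - 6*29) - (-4 + 2*(-57)**2)) + (-37 - 43)) = 1/(((24 - 174) - (-4 + 2*3249)) - 80) = 1/((-150 - (-4 + 6498)) - 80) = 1/((-150 - 1*6494) - 80) = 1/((-150 - 6494) - 80) = 1/(-6644 - 80) = 1/(-6724) = -1/6724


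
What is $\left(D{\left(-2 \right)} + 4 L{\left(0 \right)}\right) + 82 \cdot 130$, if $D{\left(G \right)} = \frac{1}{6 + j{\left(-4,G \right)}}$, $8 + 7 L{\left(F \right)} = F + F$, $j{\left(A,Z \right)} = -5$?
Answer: $\frac{74595}{7} \approx 10656.0$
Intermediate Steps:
$L{\left(F \right)} = - \frac{8}{7} + \frac{2 F}{7}$ ($L{\left(F \right)} = - \frac{8}{7} + \frac{F + F}{7} = - \frac{8}{7} + \frac{2 F}{7}$)
$D{\left(G \right)} = 1$ ($D{\left(G \right)} = \frac{1}{6 - 5} = 1^{-1} = 1$)
$\left(D{\left(-2 \right)} + 4 L{\left(0 \right)}\right) + 82 \cdot 130 = \left(1 + 4 \left(- \frac{8}{7} + \frac{2}{7} \cdot 0\right)\right) + 82 \cdot 130 = \left(1 + 4 \left(- \frac{8}{7} + 0\right)\right) + 10660 = \left(1 + 4 \left(- \frac{8}{7}\right)\right) + 10660 = \left(1 - \frac{32}{7}\right) + 10660 = - \frac{25}{7} + 10660 = \frac{74595}{7}$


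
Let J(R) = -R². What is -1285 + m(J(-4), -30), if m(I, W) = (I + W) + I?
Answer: -1347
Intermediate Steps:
m(I, W) = W + 2*I
-1285 + m(J(-4), -30) = -1285 + (-30 + 2*(-1*(-4)²)) = -1285 + (-30 + 2*(-1*16)) = -1285 + (-30 + 2*(-16)) = -1285 + (-30 - 32) = -1285 - 62 = -1347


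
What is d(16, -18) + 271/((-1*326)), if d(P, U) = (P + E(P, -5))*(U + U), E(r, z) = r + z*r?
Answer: 563057/326 ≈ 1727.2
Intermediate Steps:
E(r, z) = r + r*z
d(P, U) = -6*P*U (d(P, U) = (P + P*(1 - 5))*(U + U) = (P + P*(-4))*(2*U) = (P - 4*P)*(2*U) = (-3*P)*(2*U) = -6*P*U)
d(16, -18) + 271/((-1*326)) = -6*16*(-18) + 271/((-1*326)) = 1728 + 271/(-326) = 1728 + 271*(-1/326) = 1728 - 271/326 = 563057/326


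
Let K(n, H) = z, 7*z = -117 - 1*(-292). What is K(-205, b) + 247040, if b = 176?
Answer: 247065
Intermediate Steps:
z = 25 (z = (-117 - 1*(-292))/7 = (-117 + 292)/7 = (1/7)*175 = 25)
K(n, H) = 25
K(-205, b) + 247040 = 25 + 247040 = 247065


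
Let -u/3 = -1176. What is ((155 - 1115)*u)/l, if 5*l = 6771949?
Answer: -16934400/6771949 ≈ -2.5007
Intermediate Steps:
u = 3528 (u = -3*(-1176) = 3528)
l = 6771949/5 (l = (1/5)*6771949 = 6771949/5 ≈ 1.3544e+6)
((155 - 1115)*u)/l = ((155 - 1115)*3528)/(6771949/5) = -960*3528*(5/6771949) = -3386880*5/6771949 = -16934400/6771949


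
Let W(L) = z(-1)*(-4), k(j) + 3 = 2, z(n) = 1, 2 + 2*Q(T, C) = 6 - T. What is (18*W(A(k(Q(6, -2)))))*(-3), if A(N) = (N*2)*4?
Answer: 216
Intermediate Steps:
Q(T, C) = 2 - T/2 (Q(T, C) = -1 + (6 - T)/2 = -1 + (3 - T/2) = 2 - T/2)
k(j) = -1 (k(j) = -3 + 2 = -1)
A(N) = 8*N (A(N) = (2*N)*4 = 8*N)
W(L) = -4 (W(L) = 1*(-4) = -4)
(18*W(A(k(Q(6, -2)))))*(-3) = (18*(-4))*(-3) = -72*(-3) = 216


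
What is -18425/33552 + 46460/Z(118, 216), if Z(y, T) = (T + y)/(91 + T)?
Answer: 239276701745/5603184 ≈ 42704.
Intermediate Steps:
Z(y, T) = (T + y)/(91 + T)
-18425/33552 + 46460/Z(118, 216) = -18425/33552 + 46460/(((216 + 118)/(91 + 216))) = -18425*1/33552 + 46460/((334/307)) = -18425/33552 + 46460/(((1/307)*334)) = -18425/33552 + 46460/(334/307) = -18425/33552 + 46460*(307/334) = -18425/33552 + 7131610/167 = 239276701745/5603184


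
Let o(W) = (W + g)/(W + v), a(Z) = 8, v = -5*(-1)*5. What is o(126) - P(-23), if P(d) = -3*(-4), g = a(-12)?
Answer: -1678/151 ≈ -11.113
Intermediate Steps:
v = 25 (v = 5*5 = 25)
g = 8
P(d) = 12
o(W) = (8 + W)/(25 + W) (o(W) = (W + 8)/(W + 25) = (8 + W)/(25 + W))
o(126) - P(-23) = (8 + 126)/(25 + 126) - 1*12 = 134/151 - 12 = -1678/151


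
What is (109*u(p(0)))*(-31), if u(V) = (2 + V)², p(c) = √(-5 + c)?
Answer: 3379 - 13516*I*√5 ≈ 3379.0 - 30223.0*I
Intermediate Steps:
(109*u(p(0)))*(-31) = (109*(2 + √(-5 + 0))²)*(-31) = (109*(2 + √(-5))²)*(-31) = (109*(2 + I*√5)²)*(-31) = -3379*(2 + I*√5)²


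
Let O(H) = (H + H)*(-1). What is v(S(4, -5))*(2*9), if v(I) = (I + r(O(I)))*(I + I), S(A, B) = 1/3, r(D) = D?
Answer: -4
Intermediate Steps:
O(H) = -2*H (O(H) = (2*H)*(-1) = -2*H)
S(A, B) = ⅓
v(I) = -2*I² (v(I) = (I - 2*I)*(I + I) = (-I)*(2*I) = -2*I²)
v(S(4, -5))*(2*9) = (-2*(⅓)²)*(2*9) = -2*⅑*18 = -2/9*18 = -4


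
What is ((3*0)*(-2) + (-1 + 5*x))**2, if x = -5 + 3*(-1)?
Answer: 1681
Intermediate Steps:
x = -8 (x = -5 - 3 = -8)
((3*0)*(-2) + (-1 + 5*x))**2 = ((3*0)*(-2) + (-1 + 5*(-8)))**2 = (0*(-2) + (-1 - 40))**2 = (0 - 41)**2 = (-41)**2 = 1681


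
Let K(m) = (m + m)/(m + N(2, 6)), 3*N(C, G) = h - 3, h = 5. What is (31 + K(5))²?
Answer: 310249/289 ≈ 1073.5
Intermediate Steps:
N(C, G) = ⅔ (N(C, G) = (5 - 3)/3 = (⅓)*2 = ⅔)
K(m) = 2*m/(⅔ + m) (K(m) = (m + m)/(m + ⅔) = (2*m)/(⅔ + m) = 2*m/(⅔ + m))
(31 + K(5))² = (31 + 6*5/(2 + 3*5))² = (31 + 6*5/(2 + 15))² = (31 + 6*5/17)² = (31 + 6*5*(1/17))² = (31 + 30/17)² = (557/17)² = 310249/289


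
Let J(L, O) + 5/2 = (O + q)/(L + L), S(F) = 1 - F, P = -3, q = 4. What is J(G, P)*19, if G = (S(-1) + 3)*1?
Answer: -228/5 ≈ -45.600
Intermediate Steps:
G = 5 (G = ((1 - 1*(-1)) + 3)*1 = ((1 + 1) + 3)*1 = (2 + 3)*1 = 5*1 = 5)
J(L, O) = -5/2 + (4 + O)/(2*L) (J(L, O) = -5/2 + (O + 4)/(L + L) = -5/2 + (4 + O)/((2*L)) = -5/2 + (4 + O)*(1/(2*L)) = -5/2 + (4 + O)/(2*L))
J(G, P)*19 = ((½)*(4 - 3 - 5*5)/5)*19 = ((½)*(⅕)*(4 - 3 - 25))*19 = ((½)*(⅕)*(-24))*19 = -12/5*19 = -228/5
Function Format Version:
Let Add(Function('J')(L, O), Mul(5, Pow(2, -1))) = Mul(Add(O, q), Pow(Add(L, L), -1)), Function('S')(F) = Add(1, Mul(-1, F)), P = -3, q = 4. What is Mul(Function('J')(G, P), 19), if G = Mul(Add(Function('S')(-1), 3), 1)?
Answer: Rational(-228, 5) ≈ -45.600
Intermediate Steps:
G = 5 (G = Mul(Add(Add(1, Mul(-1, -1)), 3), 1) = Mul(Add(Add(1, 1), 3), 1) = Mul(Add(2, 3), 1) = Mul(5, 1) = 5)
Function('J')(L, O) = Add(Rational(-5, 2), Mul(Rational(1, 2), Pow(L, -1), Add(4, O))) (Function('J')(L, O) = Add(Rational(-5, 2), Mul(Add(O, 4), Pow(Add(L, L), -1))) = Add(Rational(-5, 2), Mul(Add(4, O), Pow(Mul(2, L), -1))) = Add(Rational(-5, 2), Mul(Add(4, O), Mul(Rational(1, 2), Pow(L, -1)))) = Add(Rational(-5, 2), Mul(Rational(1, 2), Pow(L, -1), Add(4, O))))
Mul(Function('J')(G, P), 19) = Mul(Mul(Rational(1, 2), Pow(5, -1), Add(4, -3, Mul(-5, 5))), 19) = Mul(Mul(Rational(1, 2), Rational(1, 5), Add(4, -3, -25)), 19) = Mul(Mul(Rational(1, 2), Rational(1, 5), -24), 19) = Mul(Rational(-12, 5), 19) = Rational(-228, 5)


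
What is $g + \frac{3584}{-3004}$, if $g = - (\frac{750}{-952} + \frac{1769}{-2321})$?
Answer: $\frac{296129453}{829701796} \approx 0.35691$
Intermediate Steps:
$g = \frac{1712419}{1104796}$ ($g = - (750 \left(- \frac{1}{952}\right) + 1769 \left(- \frac{1}{2321}\right)) = - (- \frac{375}{476} - \frac{1769}{2321}) = \left(-1\right) \left(- \frac{1712419}{1104796}\right) = \frac{1712419}{1104796} \approx 1.55$)
$g + \frac{3584}{-3004} = \frac{1712419}{1104796} + \frac{3584}{-3004} = \frac{1712419}{1104796} + 3584 \left(- \frac{1}{3004}\right) = \frac{1712419}{1104796} - \frac{896}{751} = \frac{296129453}{829701796}$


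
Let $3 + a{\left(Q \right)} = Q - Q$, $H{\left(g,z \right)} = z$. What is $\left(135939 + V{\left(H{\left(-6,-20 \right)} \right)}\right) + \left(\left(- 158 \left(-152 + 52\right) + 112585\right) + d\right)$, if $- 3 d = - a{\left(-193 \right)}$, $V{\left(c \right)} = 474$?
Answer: $264797$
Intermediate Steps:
$a{\left(Q \right)} = -3$ ($a{\left(Q \right)} = -3 + \left(Q - Q\right) = -3 + 0 = -3$)
$d = -1$ ($d = - \frac{\left(-1\right) \left(-3\right)}{3} = \left(- \frac{1}{3}\right) 3 = -1$)
$\left(135939 + V{\left(H{\left(-6,-20 \right)} \right)}\right) + \left(\left(- 158 \left(-152 + 52\right) + 112585\right) + d\right) = \left(135939 + 474\right) + \left(\left(- 158 \left(-152 + 52\right) + 112585\right) - 1\right) = 136413 + \left(\left(\left(-158\right) \left(-100\right) + 112585\right) - 1\right) = 136413 + \left(\left(15800 + 112585\right) - 1\right) = 136413 + \left(128385 - 1\right) = 136413 + 128384 = 264797$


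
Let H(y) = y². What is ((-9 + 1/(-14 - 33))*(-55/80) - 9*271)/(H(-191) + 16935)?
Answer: -228683/5021104 ≈ -0.045544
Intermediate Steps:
((-9 + 1/(-14 - 33))*(-55/80) - 9*271)/(H(-191) + 16935) = ((-9 + 1/(-14 - 33))*(-55/80) - 9*271)/((-191)² + 16935) = ((-9 + 1/(-47))*(-55*1/80) - 2439)/(36481 + 16935) = ((-9 - 1/47)*(-11/16) - 2439)/53416 = (-424/47*(-11/16) - 2439)*(1/53416) = (583/94 - 2439)*(1/53416) = -228683/94*1/53416 = -228683/5021104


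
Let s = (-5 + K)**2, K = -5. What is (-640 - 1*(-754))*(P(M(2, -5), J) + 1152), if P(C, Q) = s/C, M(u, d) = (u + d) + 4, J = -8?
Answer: 142728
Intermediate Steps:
s = 100 (s = (-5 - 5)**2 = (-10)**2 = 100)
M(u, d) = 4 + d + u (M(u, d) = (d + u) + 4 = 4 + d + u)
P(C, Q) = 100/C
(-640 - 1*(-754))*(P(M(2, -5), J) + 1152) = (-640 - 1*(-754))*(100/(4 - 5 + 2) + 1152) = (-640 + 754)*(100/1 + 1152) = 114*(100*1 + 1152) = 114*(100 + 1152) = 114*1252 = 142728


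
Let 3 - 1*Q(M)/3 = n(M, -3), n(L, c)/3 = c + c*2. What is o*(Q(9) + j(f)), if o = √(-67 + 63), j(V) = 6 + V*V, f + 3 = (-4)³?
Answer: 9170*I ≈ 9170.0*I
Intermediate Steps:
f = -67 (f = -3 + (-4)³ = -3 - 64 = -67)
j(V) = 6 + V²
n(L, c) = 9*c (n(L, c) = 3*(c + c*2) = 3*(c + 2*c) = 3*(3*c) = 9*c)
Q(M) = 90 (Q(M) = 9 - 27*(-3) = 9 - 3*(-27) = 9 + 81 = 90)
o = 2*I (o = √(-4) = 2*I ≈ 2.0*I)
o*(Q(9) + j(f)) = (2*I)*(90 + (6 + (-67)²)) = (2*I)*(90 + (6 + 4489)) = (2*I)*(90 + 4495) = (2*I)*4585 = 9170*I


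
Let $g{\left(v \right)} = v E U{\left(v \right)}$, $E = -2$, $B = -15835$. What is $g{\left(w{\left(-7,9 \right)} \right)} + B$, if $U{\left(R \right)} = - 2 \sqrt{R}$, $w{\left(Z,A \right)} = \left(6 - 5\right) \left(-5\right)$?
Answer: $-15835 - 20 i \sqrt{5} \approx -15835.0 - 44.721 i$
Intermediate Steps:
$w{\left(Z,A \right)} = -5$ ($w{\left(Z,A \right)} = 1 \left(-5\right) = -5$)
$g{\left(v \right)} = 4 v^{\frac{3}{2}}$ ($g{\left(v \right)} = v \left(-2\right) \left(- 2 \sqrt{v}\right) = - 2 v \left(- 2 \sqrt{v}\right) = 4 v^{\frac{3}{2}}$)
$g{\left(w{\left(-7,9 \right)} \right)} + B = 4 \left(-5\right)^{\frac{3}{2}} - 15835 = 4 \left(- 5 i \sqrt{5}\right) - 15835 = - 20 i \sqrt{5} - 15835 = -15835 - 20 i \sqrt{5}$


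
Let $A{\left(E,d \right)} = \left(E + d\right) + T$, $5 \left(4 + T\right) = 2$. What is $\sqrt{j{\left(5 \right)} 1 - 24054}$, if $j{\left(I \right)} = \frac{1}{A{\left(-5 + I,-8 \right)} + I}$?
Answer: $\frac{i \sqrt{26194971}}{33} \approx 155.09 i$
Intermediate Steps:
$T = - \frac{18}{5}$ ($T = -4 + \frac{1}{5} \cdot 2 = -4 + \frac{2}{5} = - \frac{18}{5} \approx -3.6$)
$A{\left(E,d \right)} = - \frac{18}{5} + E + d$ ($A{\left(E,d \right)} = \left(E + d\right) - \frac{18}{5} = - \frac{18}{5} + E + d$)
$j{\left(I \right)} = \frac{1}{- \frac{83}{5} + 2 I}$ ($j{\left(I \right)} = \frac{1}{\left(- \frac{18}{5} + \left(-5 + I\right) - 8\right) + I} = \frac{1}{\left(- \frac{83}{5} + I\right) + I} = \frac{1}{- \frac{83}{5} + 2 I}$)
$\sqrt{j{\left(5 \right)} 1 - 24054} = \sqrt{\frac{5}{-83 + 10 \cdot 5} \cdot 1 - 24054} = \sqrt{\frac{5}{-83 + 50} \cdot 1 - 24054} = \sqrt{\frac{5}{-33} \cdot 1 - 24054} = \sqrt{5 \left(- \frac{1}{33}\right) 1 - 24054} = \sqrt{\left(- \frac{5}{33}\right) 1 - 24054} = \sqrt{- \frac{5}{33} - 24054} = \sqrt{- \frac{793787}{33}} = \frac{i \sqrt{26194971}}{33}$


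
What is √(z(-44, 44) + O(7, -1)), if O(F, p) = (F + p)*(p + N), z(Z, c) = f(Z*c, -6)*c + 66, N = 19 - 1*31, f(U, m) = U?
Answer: 38*I*√59 ≈ 291.88*I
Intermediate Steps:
N = -12 (N = 19 - 31 = -12)
z(Z, c) = 66 + Z*c² (z(Z, c) = (Z*c)*c + 66 = Z*c² + 66 = 66 + Z*c²)
O(F, p) = (-12 + p)*(F + p) (O(F, p) = (F + p)*(p - 12) = (F + p)*(-12 + p) = (-12 + p)*(F + p))
√(z(-44, 44) + O(7, -1)) = √((66 - 44*44²) + ((-1)² - 12*7 - 12*(-1) + 7*(-1))) = √((66 - 44*1936) + (1 - 84 + 12 - 7)) = √((66 - 85184) - 78) = √(-85118 - 78) = √(-85196) = 38*I*√59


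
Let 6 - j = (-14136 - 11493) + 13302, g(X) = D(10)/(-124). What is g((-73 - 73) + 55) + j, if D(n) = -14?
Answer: 764653/62 ≈ 12333.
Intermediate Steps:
g(X) = 7/62 (g(X) = -14/(-124) = -14*(-1/124) = 7/62)
j = 12333 (j = 6 - ((-14136 - 11493) + 13302) = 6 - (-25629 + 13302) = 6 - 1*(-12327) = 6 + 12327 = 12333)
g((-73 - 73) + 55) + j = 7/62 + 12333 = 764653/62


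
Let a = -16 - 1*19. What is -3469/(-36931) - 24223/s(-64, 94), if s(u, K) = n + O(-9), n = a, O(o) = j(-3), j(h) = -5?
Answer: 894718373/1477240 ≈ 605.67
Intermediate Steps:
a = -35 (a = -16 - 19 = -35)
O(o) = -5
n = -35
s(u, K) = -40 (s(u, K) = -35 - 5 = -40)
-3469/(-36931) - 24223/s(-64, 94) = -3469/(-36931) - 24223/(-40) = -3469*(-1/36931) - 24223*(-1/40) = 3469/36931 + 24223/40 = 894718373/1477240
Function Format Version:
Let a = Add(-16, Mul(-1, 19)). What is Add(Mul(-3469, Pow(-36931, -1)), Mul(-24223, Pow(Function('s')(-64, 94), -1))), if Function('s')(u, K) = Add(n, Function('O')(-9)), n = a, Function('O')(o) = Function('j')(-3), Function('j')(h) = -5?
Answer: Rational(894718373, 1477240) ≈ 605.67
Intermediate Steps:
a = -35 (a = Add(-16, -19) = -35)
Function('O')(o) = -5
n = -35
Function('s')(u, K) = -40 (Function('s')(u, K) = Add(-35, -5) = -40)
Add(Mul(-3469, Pow(-36931, -1)), Mul(-24223, Pow(Function('s')(-64, 94), -1))) = Add(Mul(-3469, Pow(-36931, -1)), Mul(-24223, Pow(-40, -1))) = Add(Mul(-3469, Rational(-1, 36931)), Mul(-24223, Rational(-1, 40))) = Add(Rational(3469, 36931), Rational(24223, 40)) = Rational(894718373, 1477240)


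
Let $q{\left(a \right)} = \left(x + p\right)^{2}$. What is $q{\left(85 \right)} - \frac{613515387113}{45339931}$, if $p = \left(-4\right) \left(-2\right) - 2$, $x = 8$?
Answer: $- \frac{604628760637}{45339931} \approx -13335.0$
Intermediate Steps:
$p = 6$ ($p = 8 - 2 = 6$)
$q{\left(a \right)} = 196$ ($q{\left(a \right)} = \left(8 + 6\right)^{2} = 14^{2} = 196$)
$q{\left(85 \right)} - \frac{613515387113}{45339931} = 196 - \frac{613515387113}{45339931} = - \frac{604628760637}{45339931}$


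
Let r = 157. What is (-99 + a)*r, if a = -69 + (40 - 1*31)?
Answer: -24963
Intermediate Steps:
a = -60 (a = -69 + (40 - 31) = -69 + 9 = -60)
(-99 + a)*r = (-99 - 60)*157 = -159*157 = -24963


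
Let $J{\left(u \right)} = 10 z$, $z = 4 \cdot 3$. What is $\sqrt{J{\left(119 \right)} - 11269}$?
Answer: $i \sqrt{11149} \approx 105.59 i$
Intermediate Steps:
$z = 12$
$J{\left(u \right)} = 120$ ($J{\left(u \right)} = 10 \cdot 12 = 120$)
$\sqrt{J{\left(119 \right)} - 11269} = \sqrt{120 - 11269} = \sqrt{-11149} = i \sqrt{11149}$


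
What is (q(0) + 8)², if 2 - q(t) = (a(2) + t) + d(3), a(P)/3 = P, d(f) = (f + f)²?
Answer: 1024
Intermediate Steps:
d(f) = 4*f² (d(f) = (2*f)² = 4*f²)
a(P) = 3*P
q(t) = -40 - t (q(t) = 2 - ((3*2 + t) + 4*3²) = 2 - ((6 + t) + 4*9) = 2 - ((6 + t) + 36) = 2 - (42 + t) = 2 + (-42 - t) = -40 - t)
(q(0) + 8)² = ((-40 - 1*0) + 8)² = ((-40 + 0) + 8)² = (-40 + 8)² = (-32)² = 1024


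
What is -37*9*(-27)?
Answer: 8991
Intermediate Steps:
-37*9*(-27) = -333*(-27) = 8991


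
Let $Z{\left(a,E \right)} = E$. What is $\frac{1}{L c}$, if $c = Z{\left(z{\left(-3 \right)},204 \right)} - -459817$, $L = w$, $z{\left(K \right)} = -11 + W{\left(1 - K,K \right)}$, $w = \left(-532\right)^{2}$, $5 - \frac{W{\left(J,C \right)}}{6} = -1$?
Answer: $\frac{1}{130196983504} \approx 7.6807 \cdot 10^{-12}$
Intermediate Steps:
$W{\left(J,C \right)} = 36$ ($W{\left(J,C \right)} = 30 - -6 = 30 + 6 = 36$)
$w = 283024$
$z{\left(K \right)} = 25$ ($z{\left(K \right)} = -11 + 36 = 25$)
$L = 283024$
$c = 460021$ ($c = 204 - -459817 = 204 + 459817 = 460021$)
$\frac{1}{L c} = \frac{1}{283024 \cdot 460021} = \frac{1}{283024} \cdot \frac{1}{460021} = \frac{1}{130196983504}$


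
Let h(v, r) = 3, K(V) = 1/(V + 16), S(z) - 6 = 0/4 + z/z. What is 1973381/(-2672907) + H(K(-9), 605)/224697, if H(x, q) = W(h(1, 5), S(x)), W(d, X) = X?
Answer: -49266008912/66732687131 ≈ -0.73826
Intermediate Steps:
S(z) = 7 (S(z) = 6 + (0/4 + z/z) = 6 + (0*(¼) + 1) = 6 + (0 + 1) = 6 + 1 = 7)
K(V) = 1/(16 + V)
H(x, q) = 7
1973381/(-2672907) + H(K(-9), 605)/224697 = 1973381/(-2672907) + 7/224697 = 1973381*(-1/2672907) + 7*(1/224697) = -1973381/2672907 + 7/224697 = -49266008912/66732687131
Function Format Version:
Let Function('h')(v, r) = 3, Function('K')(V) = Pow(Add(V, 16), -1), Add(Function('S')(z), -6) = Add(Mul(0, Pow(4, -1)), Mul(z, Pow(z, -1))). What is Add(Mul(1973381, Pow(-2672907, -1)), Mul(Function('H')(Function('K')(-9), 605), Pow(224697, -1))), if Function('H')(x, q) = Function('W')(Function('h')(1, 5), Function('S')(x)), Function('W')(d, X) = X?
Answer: Rational(-49266008912, 66732687131) ≈ -0.73826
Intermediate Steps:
Function('S')(z) = 7 (Function('S')(z) = Add(6, Add(Mul(0, Pow(4, -1)), Mul(z, Pow(z, -1)))) = Add(6, Add(Mul(0, Rational(1, 4)), 1)) = Add(6, Add(0, 1)) = Add(6, 1) = 7)
Function('K')(V) = Pow(Add(16, V), -1)
Function('H')(x, q) = 7
Add(Mul(1973381, Pow(-2672907, -1)), Mul(Function('H')(Function('K')(-9), 605), Pow(224697, -1))) = Add(Mul(1973381, Pow(-2672907, -1)), Mul(7, Pow(224697, -1))) = Add(Mul(1973381, Rational(-1, 2672907)), Mul(7, Rational(1, 224697))) = Add(Rational(-1973381, 2672907), Rational(7, 224697)) = Rational(-49266008912, 66732687131)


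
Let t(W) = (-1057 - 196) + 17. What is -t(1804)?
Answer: 1236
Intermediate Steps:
t(W) = -1236 (t(W) = -1253 + 17 = -1236)
-t(1804) = -1*(-1236) = 1236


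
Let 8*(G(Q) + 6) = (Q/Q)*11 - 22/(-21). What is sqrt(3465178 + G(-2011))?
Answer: sqrt(24450264258)/84 ≈ 1861.5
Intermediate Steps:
G(Q) = -755/168 (G(Q) = -6 + ((Q/Q)*11 - 22/(-21))/8 = -6 + (1*11 - 22*(-1/21))/8 = -6 + (11 + 22/21)/8 = -6 + (1/8)*(253/21) = -6 + 253/168 = -755/168)
sqrt(3465178 + G(-2011)) = sqrt(3465178 - 755/168) = sqrt(582149149/168) = sqrt(24450264258)/84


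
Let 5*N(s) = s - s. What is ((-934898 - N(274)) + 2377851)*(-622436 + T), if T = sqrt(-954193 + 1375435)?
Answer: -898145893508 + 1442953*sqrt(421242) ≈ -8.9721e+11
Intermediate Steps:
T = sqrt(421242) ≈ 649.03
N(s) = 0 (N(s) = (s - s)/5 = (1/5)*0 = 0)
((-934898 - N(274)) + 2377851)*(-622436 + T) = ((-934898 - 1*0) + 2377851)*(-622436 + sqrt(421242)) = ((-934898 + 0) + 2377851)*(-622436 + sqrt(421242)) = (-934898 + 2377851)*(-622436 + sqrt(421242)) = 1442953*(-622436 + sqrt(421242)) = -898145893508 + 1442953*sqrt(421242)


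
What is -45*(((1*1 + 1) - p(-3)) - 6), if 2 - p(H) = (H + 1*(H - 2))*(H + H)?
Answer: -1890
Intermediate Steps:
p(H) = 2 - 2*H*(-2 + 2*H) (p(H) = 2 - (H + 1*(H - 2))*(H + H) = 2 - (H + 1*(-2 + H))*2*H = 2 - (H + (-2 + H))*2*H = 2 - (-2 + 2*H)*2*H = 2 - 2*H*(-2 + 2*H))
-45*(((1*1 + 1) - p(-3)) - 6) = -45*(((1*1 + 1) - (2 - 4*(-3)² + 4*(-3))) - 6) = -45*(((1 + 1) - (2 - 4*9 - 12)) - 6) = -45*((2 - (2 - 36 - 12)) - 6) = -45*((2 - 1*(-46)) - 6) = -45*((2 + 46) - 6) = -45*(48 - 6) = -45*42 = -1890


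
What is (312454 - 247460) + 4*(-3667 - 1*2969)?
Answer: 38450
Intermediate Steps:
(312454 - 247460) + 4*(-3667 - 1*2969) = 64994 + 4*(-3667 - 2969) = 64994 + 4*(-6636) = 64994 - 26544 = 38450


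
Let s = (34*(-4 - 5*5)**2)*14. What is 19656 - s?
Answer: -380660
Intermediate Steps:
s = 400316 (s = (34*(-4 - 25)**2)*14 = (34*(-29)**2)*14 = (34*841)*14 = 28594*14 = 400316)
19656 - s = 19656 - 1*400316 = 19656 - 400316 = -380660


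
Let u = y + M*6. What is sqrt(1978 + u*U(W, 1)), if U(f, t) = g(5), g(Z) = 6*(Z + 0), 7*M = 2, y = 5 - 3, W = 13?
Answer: sqrt(102382)/7 ≈ 45.710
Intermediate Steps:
y = 2
M = 2/7 (M = (1/7)*2 = 2/7 ≈ 0.28571)
g(Z) = 6*Z
U(f, t) = 30 (U(f, t) = 6*5 = 30)
u = 26/7 (u = 2 + (2/7)*6 = 2 + 12/7 = 26/7 ≈ 3.7143)
sqrt(1978 + u*U(W, 1)) = sqrt(1978 + (26/7)*30) = sqrt(1978 + 780/7) = sqrt(14626/7) = sqrt(102382)/7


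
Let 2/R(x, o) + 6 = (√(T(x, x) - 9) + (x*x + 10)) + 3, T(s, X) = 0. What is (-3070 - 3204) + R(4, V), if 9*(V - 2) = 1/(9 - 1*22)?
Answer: -1687683/269 - 3*I/269 ≈ -6273.9 - 0.011152*I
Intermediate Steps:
V = 233/117 (V = 2 + 1/(9*(9 - 1*22)) = 2 + 1/(9*(9 - 22)) = 2 + (⅑)/(-13) = 2 + (⅑)*(-1/13) = 2 - 1/117 = 233/117 ≈ 1.9915)
R(x, o) = 2/(7 + x² + 3*I) (R(x, o) = 2/(-6 + ((√(0 - 9) + (x*x + 10)) + 3)) = 2/(-6 + ((√(-9) + (x² + 10)) + 3)) = 2/(-6 + ((3*I + (10 + x²)) + 3)) = 2/(-6 + ((10 + x² + 3*I) + 3)) = 2/(-6 + (13 + x² + 3*I)) = 2/(7 + x² + 3*I))
(-3070 - 3204) + R(4, V) = (-3070 - 3204) + 2/(7 + 4² + 3*I) = -6274 + 2/(7 + 16 + 3*I) = -6274 + 2/(23 + 3*I) = -6274 + 2*((23 - 3*I)/538) = -6274 + (23 - 3*I)/269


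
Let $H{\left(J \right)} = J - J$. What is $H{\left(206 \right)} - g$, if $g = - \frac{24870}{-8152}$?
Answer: $- \frac{12435}{4076} \approx -3.0508$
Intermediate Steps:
$H{\left(J \right)} = 0$
$g = \frac{12435}{4076}$ ($g = \left(-24870\right) \left(- \frac{1}{8152}\right) = \frac{12435}{4076} \approx 3.0508$)
$H{\left(206 \right)} - g = 0 - \frac{12435}{4076} = - \frac{12435}{4076}$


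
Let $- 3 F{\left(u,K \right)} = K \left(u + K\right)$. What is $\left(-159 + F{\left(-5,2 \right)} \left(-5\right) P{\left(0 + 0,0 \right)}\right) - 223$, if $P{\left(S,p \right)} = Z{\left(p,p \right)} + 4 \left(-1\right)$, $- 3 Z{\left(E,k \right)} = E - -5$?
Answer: $- \frac{976}{3} \approx -325.33$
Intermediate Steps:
$Z{\left(E,k \right)} = - \frac{5}{3} - \frac{E}{3}$ ($Z{\left(E,k \right)} = - \frac{E - -5}{3} = - \frac{E + 5}{3} = - \frac{5 + E}{3} = - \frac{5}{3} - \frac{E}{3}$)
$P{\left(S,p \right)} = - \frac{17}{3} - \frac{p}{3}$ ($P{\left(S,p \right)} = \left(- \frac{5}{3} - \frac{p}{3}\right) + 4 \left(-1\right) = \left(- \frac{5}{3} - \frac{p}{3}\right) - 4 = - \frac{17}{3} - \frac{p}{3}$)
$F{\left(u,K \right)} = - \frac{K \left(K + u\right)}{3}$ ($F{\left(u,K \right)} = - \frac{K \left(u + K\right)}{3} = - \frac{K \left(K + u\right)}{3}$)
$\left(-159 + F{\left(-5,2 \right)} \left(-5\right) P{\left(0 + 0,0 \right)}\right) - 223 = \left(-159 + \left(- \frac{1}{3}\right) 2 \left(2 - 5\right) \left(-5\right) \left(- \frac{17}{3} - 0\right)\right) - 223 = \left(-159 + \left(- \frac{1}{3}\right) 2 \left(-3\right) \left(-5\right) \left(- \frac{17}{3} + 0\right)\right) - 223 = \left(-159 + 2 \left(-5\right) \left(- \frac{17}{3}\right)\right) - 223 = \left(-159 - - \frac{170}{3}\right) - 223 = \left(-159 + \frac{170}{3}\right) - 223 = - \frac{307}{3} - 223 = - \frac{976}{3}$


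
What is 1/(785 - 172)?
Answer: 1/613 ≈ 0.0016313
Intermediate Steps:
1/(785 - 172) = 1/613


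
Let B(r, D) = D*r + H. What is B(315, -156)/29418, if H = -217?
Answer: -49357/29418 ≈ -1.6778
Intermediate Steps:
B(r, D) = -217 + D*r (B(r, D) = D*r - 217 = -217 + D*r)
B(315, -156)/29418 = (-217 - 156*315)/29418 = (-217 - 49140)*(1/29418) = -49357*1/29418 = -49357/29418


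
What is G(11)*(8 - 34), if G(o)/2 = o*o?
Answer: -6292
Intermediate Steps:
G(o) = 2*o² (G(o) = 2*(o*o) = 2*o²)
G(11)*(8 - 34) = (2*11²)*(8 - 34) = (2*121)*(-26) = 242*(-26) = -6292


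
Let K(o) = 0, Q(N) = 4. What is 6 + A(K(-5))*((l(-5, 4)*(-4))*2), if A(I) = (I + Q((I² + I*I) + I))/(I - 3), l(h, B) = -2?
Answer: -46/3 ≈ -15.333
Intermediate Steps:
A(I) = (4 + I)/(-3 + I) (A(I) = (I + 4)/(I - 3) = (4 + I)/(-3 + I))
6 + A(K(-5))*((l(-5, 4)*(-4))*2) = 6 + ((4 + 0)/(-3 + 0))*(-2*(-4)*2) = 6 + (4/(-3))*(8*2) = 6 - ⅓*4*16 = 6 - 4/3*16 = 6 - 64/3 = -46/3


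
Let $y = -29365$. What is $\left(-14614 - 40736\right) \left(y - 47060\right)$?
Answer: $4230123750$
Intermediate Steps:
$\left(-14614 - 40736\right) \left(y - 47060\right) = \left(-14614 - 40736\right) \left(-29365 - 47060\right) = \left(-55350\right) \left(-76425\right) = 4230123750$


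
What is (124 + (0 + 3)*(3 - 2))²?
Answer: 16129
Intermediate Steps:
(124 + (0 + 3)*(3 - 2))² = (124 + 3*1)² = (124 + 3)² = 127² = 16129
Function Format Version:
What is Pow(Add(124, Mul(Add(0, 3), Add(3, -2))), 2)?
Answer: 16129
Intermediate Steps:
Pow(Add(124, Mul(Add(0, 3), Add(3, -2))), 2) = Pow(Add(124, Mul(3, 1)), 2) = Pow(Add(124, 3), 2) = Pow(127, 2) = 16129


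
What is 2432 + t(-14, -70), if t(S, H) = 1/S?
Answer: 34047/14 ≈ 2431.9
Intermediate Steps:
2432 + t(-14, -70) = 2432 + 1/(-14) = 2432 - 1/14 = 34047/14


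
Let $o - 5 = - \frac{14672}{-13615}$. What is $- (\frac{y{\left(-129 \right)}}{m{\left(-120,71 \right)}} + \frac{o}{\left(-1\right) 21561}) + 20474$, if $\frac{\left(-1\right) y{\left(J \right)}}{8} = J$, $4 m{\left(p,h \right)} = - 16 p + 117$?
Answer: $\frac{582932133514609}{28474642455} \approx 20472.0$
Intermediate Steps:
$m{\left(p,h \right)} = \frac{117}{4} - 4 p$ ($m{\left(p,h \right)} = \frac{- 16 p + 117}{4} = \frac{117 - 16 p}{4} = \frac{117}{4} - 4 p$)
$o = \frac{11821}{1945}$ ($o = 5 - \frac{14672}{-13615} = 5 - - \frac{2096}{1945} = 5 + \frac{2096}{1945} = \frac{11821}{1945} \approx 6.0776$)
$y{\left(J \right)} = - 8 J$
$- (\frac{y{\left(-129 \right)}}{m{\left(-120,71 \right)}} + \frac{o}{\left(-1\right) 21561}) + 20474 = - (\frac{\left(-8\right) \left(-129\right)}{\frac{117}{4} - -480} + \frac{11821}{1945 \left(\left(-1\right) 21561\right)}) + 20474 = - (\frac{1032}{\frac{117}{4} + 480} + \frac{11821}{1945 \left(-21561\right)}) + 20474 = - (\frac{1032}{\frac{2037}{4}} + \frac{11821}{1945} \left(- \frac{1}{21561}\right)) + 20474 = - (1032 \cdot \frac{4}{2037} - \frac{11821}{41936145}) + 20474 = - (\frac{1376}{679} - \frac{11821}{41936145}) + 20474 = \left(-1\right) \frac{57696109061}{28474642455} + 20474 = - \frac{57696109061}{28474642455} + 20474 = \frac{582932133514609}{28474642455}$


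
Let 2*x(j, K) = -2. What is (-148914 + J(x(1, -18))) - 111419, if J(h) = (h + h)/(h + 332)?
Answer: -86170225/331 ≈ -2.6033e+5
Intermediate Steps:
x(j, K) = -1 (x(j, K) = (1/2)*(-2) = -1)
J(h) = 2*h/(332 + h) (J(h) = (2*h)/(332 + h) = 2*h/(332 + h))
(-148914 + J(x(1, -18))) - 111419 = (-148914 + 2*(-1)/(332 - 1)) - 111419 = (-148914 + 2*(-1)/331) - 111419 = (-148914 + 2*(-1)*(1/331)) - 111419 = (-148914 - 2/331) - 111419 = -49290536/331 - 111419 = -86170225/331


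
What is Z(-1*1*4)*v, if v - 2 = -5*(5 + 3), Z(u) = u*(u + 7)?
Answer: 456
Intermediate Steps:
Z(u) = u*(7 + u)
v = -38 (v = 2 - 5*(5 + 3) = 2 - 5*8 = 2 - 40 = -38)
Z(-1*1*4)*v = ((-1*1*4)*(7 - 1*1*4))*(-38) = ((-1*4)*(7 - 1*4))*(-38) = -4*(7 - 4)*(-38) = -4*3*(-38) = -12*(-38) = 456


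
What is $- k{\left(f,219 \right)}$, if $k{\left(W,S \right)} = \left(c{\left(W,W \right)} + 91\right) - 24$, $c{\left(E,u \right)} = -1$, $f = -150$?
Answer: $-66$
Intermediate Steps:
$k{\left(W,S \right)} = 66$ ($k{\left(W,S \right)} = \left(-1 + 91\right) - 24 = 90 - 24 = 66$)
$- k{\left(f,219 \right)} = \left(-1\right) 66 = -66$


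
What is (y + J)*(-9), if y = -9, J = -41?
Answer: 450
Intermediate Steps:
(y + J)*(-9) = (-9 - 41)*(-9) = -50*(-9) = 450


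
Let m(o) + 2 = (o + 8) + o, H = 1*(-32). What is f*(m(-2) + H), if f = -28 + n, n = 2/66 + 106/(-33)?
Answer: 10290/11 ≈ 935.45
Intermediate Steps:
n = -35/11 (n = 2*(1/66) + 106*(-1/33) = 1/33 - 106/33 = -35/11 ≈ -3.1818)
H = -32
m(o) = 6 + 2*o (m(o) = -2 + ((o + 8) + o) = -2 + ((8 + o) + o) = -2 + (8 + 2*o) = 6 + 2*o)
f = -343/11 (f = -28 - 35/11 = -343/11 ≈ -31.182)
f*(m(-2) + H) = -343*((6 + 2*(-2)) - 32)/11 = -343*((6 - 4) - 32)/11 = -343*(2 - 32)/11 = -343/11*(-30) = 10290/11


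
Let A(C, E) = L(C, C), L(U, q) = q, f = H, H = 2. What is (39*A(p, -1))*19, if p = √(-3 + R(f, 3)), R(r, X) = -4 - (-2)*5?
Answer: 741*√3 ≈ 1283.4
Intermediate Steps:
f = 2
R(r, X) = 6 (R(r, X) = -4 - 1*(-10) = -4 + 10 = 6)
p = √3 (p = √(-3 + 6) = √3 ≈ 1.7320)
A(C, E) = C
(39*A(p, -1))*19 = (39*√3)*19 = 741*√3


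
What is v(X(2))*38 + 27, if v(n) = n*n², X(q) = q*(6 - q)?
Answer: 19483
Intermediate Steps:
v(n) = n³
v(X(2))*38 + 27 = (2*(6 - 1*2))³*38 + 27 = (2*(6 - 2))³*38 + 27 = (2*4)³*38 + 27 = 8³*38 + 27 = 512*38 + 27 = 19456 + 27 = 19483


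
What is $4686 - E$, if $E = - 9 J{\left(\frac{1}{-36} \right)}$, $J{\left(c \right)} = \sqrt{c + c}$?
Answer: $4686 + \frac{3 i \sqrt{2}}{2} \approx 4686.0 + 2.1213 i$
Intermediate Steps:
$J{\left(c \right)} = \sqrt{2} \sqrt{c}$ ($J{\left(c \right)} = \sqrt{2 c} = \sqrt{2} \sqrt{c}$)
$E = - \frac{3 i \sqrt{2}}{2}$ ($E = - 9 \sqrt{2} \sqrt{\frac{1}{-36}} = - 9 \sqrt{2} \sqrt{- \frac{1}{36}} = - 9 \sqrt{2} \frac{i}{6} = - 9 \frac{i \sqrt{2}}{6} = - \frac{3 i \sqrt{2}}{2} \approx - 2.1213 i$)
$4686 - E = 4686 - - \frac{3 i \sqrt{2}}{2} = 4686 + \frac{3 i \sqrt{2}}{2}$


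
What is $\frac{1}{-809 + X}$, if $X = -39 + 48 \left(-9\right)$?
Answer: $- \frac{1}{1280} \approx -0.00078125$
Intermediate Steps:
$X = -471$ ($X = -39 - 432 = -471$)
$\frac{1}{-809 + X} = \frac{1}{-809 - 471} = \frac{1}{-1280} = - \frac{1}{1280}$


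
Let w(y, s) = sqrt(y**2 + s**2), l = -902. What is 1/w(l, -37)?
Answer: sqrt(814973)/814973 ≈ 0.0011077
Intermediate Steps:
w(y, s) = sqrt(s**2 + y**2)
1/w(l, -37) = 1/(sqrt((-37)**2 + (-902)**2)) = 1/(sqrt(1369 + 813604)) = 1/(sqrt(814973)) = sqrt(814973)/814973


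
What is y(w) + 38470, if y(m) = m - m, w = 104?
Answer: 38470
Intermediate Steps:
y(m) = 0
y(w) + 38470 = 0 + 38470 = 38470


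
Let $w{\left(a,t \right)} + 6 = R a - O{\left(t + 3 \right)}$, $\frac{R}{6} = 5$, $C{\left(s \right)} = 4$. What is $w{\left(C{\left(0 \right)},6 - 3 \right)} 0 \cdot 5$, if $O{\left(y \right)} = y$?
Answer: $0$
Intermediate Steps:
$R = 30$ ($R = 6 \cdot 5 = 30$)
$w{\left(a,t \right)} = -9 - t + 30 a$ ($w{\left(a,t \right)} = -6 - \left(3 + t - 30 a\right) = -9 - t + 30 a$)
$w{\left(C{\left(0 \right)},6 - 3 \right)} 0 \cdot 5 = \left(-9 - \left(6 - 3\right) + 30 \cdot 4\right) 0 \cdot 5 = \left(-9 - 3 + 120\right) 0 \cdot 5 = 108 \cdot 0 \cdot 5 = 0 \cdot 5 = 0$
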